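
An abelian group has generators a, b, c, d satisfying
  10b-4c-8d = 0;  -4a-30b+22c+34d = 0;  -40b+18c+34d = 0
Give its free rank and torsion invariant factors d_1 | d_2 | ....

rank_ℚ(R)=3; free=4−3=1
SNF(R) diag = [2, 2, 4] → torsion [2, 2, 4]

Answer: M ≅ ℤ^1 ⊕ ℤ/2 ⊕ ℤ/2 ⊕ ℤ/4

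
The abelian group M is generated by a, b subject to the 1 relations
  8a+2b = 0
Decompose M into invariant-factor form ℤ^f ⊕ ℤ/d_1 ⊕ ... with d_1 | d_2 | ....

rank_ℚ(R)=1; free=2−1=1
SNF(R) diag = [2] → torsion [2]

Answer: M ≅ ℤ^1 ⊕ ℤ/2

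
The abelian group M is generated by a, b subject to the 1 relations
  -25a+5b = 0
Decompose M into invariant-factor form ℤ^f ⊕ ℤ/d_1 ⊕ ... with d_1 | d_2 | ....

rank_ℚ(R)=1; free=2−1=1
SNF(R) diag = [5] → torsion [5]

Answer: M ≅ ℤ^1 ⊕ ℤ/5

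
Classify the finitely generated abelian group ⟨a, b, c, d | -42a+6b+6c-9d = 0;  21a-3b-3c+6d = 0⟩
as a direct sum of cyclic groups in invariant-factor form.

rank_ℚ(R)=2; free=4−2=2
SNF(R) diag = [3, 3] → torsion [3, 3]

Answer: M ≅ ℤ^2 ⊕ ℤ/3 ⊕ ℤ/3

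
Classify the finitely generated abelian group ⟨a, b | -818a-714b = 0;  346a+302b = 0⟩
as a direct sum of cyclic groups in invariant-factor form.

Answer: M ≅ ℤ/2 ⊕ ℤ/4

Derivation:
rank_ℚ(R)=2; free=2−2=0
SNF(R) diag = [2, 4] → torsion [2, 4]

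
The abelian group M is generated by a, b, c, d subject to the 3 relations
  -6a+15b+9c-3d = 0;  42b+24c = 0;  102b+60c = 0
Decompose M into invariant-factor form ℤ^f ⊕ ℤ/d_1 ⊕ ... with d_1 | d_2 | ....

rank_ℚ(R)=3; free=4−3=1
SNF(R) diag = [3, 6, 12] → torsion [3, 6, 12]

Answer: M ≅ ℤ^1 ⊕ ℤ/3 ⊕ ℤ/6 ⊕ ℤ/12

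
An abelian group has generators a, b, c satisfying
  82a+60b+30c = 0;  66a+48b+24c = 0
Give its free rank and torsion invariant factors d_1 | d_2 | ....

Answer: M ≅ ℤ^1 ⊕ ℤ/2 ⊕ ℤ/6

Derivation:
rank_ℚ(R)=2; free=3−2=1
SNF(R) diag = [2, 6] → torsion [2, 6]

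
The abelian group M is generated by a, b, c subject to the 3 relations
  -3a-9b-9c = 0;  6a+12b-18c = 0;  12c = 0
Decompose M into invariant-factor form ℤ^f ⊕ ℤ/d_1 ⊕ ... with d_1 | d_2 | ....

rank_ℚ(R)=3; free=3−3=0
SNF(R) diag = [3, 6, 12] → torsion [3, 6, 12]

Answer: M ≅ ℤ/3 ⊕ ℤ/6 ⊕ ℤ/12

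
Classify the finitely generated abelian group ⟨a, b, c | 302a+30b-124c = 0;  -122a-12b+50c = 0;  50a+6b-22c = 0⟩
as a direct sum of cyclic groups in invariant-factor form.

rank_ℚ(R)=3; free=3−3=0
SNF(R) diag = [2, 2, 6] → torsion [2, 2, 6]

Answer: M ≅ ℤ/2 ⊕ ℤ/2 ⊕ ℤ/6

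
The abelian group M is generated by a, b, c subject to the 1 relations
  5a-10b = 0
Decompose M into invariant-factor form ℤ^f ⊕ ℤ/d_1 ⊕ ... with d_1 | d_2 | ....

rank_ℚ(R)=1; free=3−1=2
SNF(R) diag = [5] → torsion [5]

Answer: M ≅ ℤ^2 ⊕ ℤ/5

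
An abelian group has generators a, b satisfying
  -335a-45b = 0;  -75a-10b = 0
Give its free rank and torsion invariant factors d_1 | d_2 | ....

Answer: M ≅ ℤ/5 ⊕ ℤ/5

Derivation:
rank_ℚ(R)=2; free=2−2=0
SNF(R) diag = [5, 5] → torsion [5, 5]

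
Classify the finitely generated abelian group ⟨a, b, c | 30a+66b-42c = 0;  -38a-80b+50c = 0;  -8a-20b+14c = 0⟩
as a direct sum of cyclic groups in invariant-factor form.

Answer: M ≅ ℤ/2 ⊕ ℤ/6 ⊕ ℤ/6

Derivation:
rank_ℚ(R)=3; free=3−3=0
SNF(R) diag = [2, 6, 6] → torsion [2, 6, 6]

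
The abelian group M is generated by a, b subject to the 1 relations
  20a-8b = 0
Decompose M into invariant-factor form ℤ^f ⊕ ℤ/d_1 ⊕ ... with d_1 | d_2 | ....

rank_ℚ(R)=1; free=2−1=1
SNF(R) diag = [4] → torsion [4]

Answer: M ≅ ℤ^1 ⊕ ℤ/4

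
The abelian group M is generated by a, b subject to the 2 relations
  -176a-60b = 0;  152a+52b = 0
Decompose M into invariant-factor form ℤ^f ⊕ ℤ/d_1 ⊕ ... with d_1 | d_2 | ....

Answer: M ≅ ℤ/4 ⊕ ℤ/8

Derivation:
rank_ℚ(R)=2; free=2−2=0
SNF(R) diag = [4, 8] → torsion [4, 8]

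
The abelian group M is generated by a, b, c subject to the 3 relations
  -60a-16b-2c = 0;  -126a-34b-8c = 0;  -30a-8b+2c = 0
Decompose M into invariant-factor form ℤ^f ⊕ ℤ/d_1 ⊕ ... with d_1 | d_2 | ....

Answer: M ≅ ℤ/2 ⊕ ℤ/6 ⊕ ℤ/6

Derivation:
rank_ℚ(R)=3; free=3−3=0
SNF(R) diag = [2, 6, 6] → torsion [2, 6, 6]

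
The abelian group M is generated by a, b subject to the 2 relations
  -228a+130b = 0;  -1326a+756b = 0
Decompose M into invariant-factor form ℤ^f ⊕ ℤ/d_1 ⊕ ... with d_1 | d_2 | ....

rank_ℚ(R)=2; free=2−2=0
SNF(R) diag = [2, 6] → torsion [2, 6]

Answer: M ≅ ℤ/2 ⊕ ℤ/6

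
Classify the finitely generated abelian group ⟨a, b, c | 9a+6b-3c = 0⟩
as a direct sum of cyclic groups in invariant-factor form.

rank_ℚ(R)=1; free=3−1=2
SNF(R) diag = [3] → torsion [3]

Answer: M ≅ ℤ^2 ⊕ ℤ/3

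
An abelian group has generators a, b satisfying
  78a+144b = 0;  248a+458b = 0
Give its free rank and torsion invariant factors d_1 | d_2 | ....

rank_ℚ(R)=2; free=2−2=0
SNF(R) diag = [2, 6] → torsion [2, 6]

Answer: M ≅ ℤ/2 ⊕ ℤ/6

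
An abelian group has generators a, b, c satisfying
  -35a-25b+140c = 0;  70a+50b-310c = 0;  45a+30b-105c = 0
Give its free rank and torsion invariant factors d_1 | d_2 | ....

rank_ℚ(R)=3; free=3−3=0
SNF(R) diag = [5, 15, 30] → torsion [5, 15, 30]

Answer: M ≅ ℤ/5 ⊕ ℤ/15 ⊕ ℤ/30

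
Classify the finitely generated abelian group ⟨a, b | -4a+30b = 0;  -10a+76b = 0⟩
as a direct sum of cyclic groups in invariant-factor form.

Answer: M ≅ ℤ/2 ⊕ ℤ/2

Derivation:
rank_ℚ(R)=2; free=2−2=0
SNF(R) diag = [2, 2] → torsion [2, 2]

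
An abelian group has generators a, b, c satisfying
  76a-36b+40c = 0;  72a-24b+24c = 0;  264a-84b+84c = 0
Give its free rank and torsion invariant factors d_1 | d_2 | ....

rank_ℚ(R)=3; free=3−3=0
SNF(R) diag = [4, 12, 24] → torsion [4, 12, 24]

Answer: M ≅ ℤ/4 ⊕ ℤ/12 ⊕ ℤ/24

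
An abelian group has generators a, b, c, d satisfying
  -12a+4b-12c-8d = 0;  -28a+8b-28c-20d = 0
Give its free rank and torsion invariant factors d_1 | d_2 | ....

rank_ℚ(R)=2; free=4−2=2
SNF(R) diag = [4, 4] → torsion [4, 4]

Answer: M ≅ ℤ^2 ⊕ ℤ/4 ⊕ ℤ/4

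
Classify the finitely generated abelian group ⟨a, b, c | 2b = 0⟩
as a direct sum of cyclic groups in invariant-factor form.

Answer: M ≅ ℤ^2 ⊕ ℤ/2

Derivation:
rank_ℚ(R)=1; free=3−1=2
SNF(R) diag = [2] → torsion [2]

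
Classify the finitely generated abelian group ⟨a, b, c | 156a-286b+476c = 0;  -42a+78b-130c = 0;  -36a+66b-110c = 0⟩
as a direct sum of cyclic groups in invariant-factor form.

rank_ℚ(R)=3; free=3−3=0
SNF(R) diag = [2, 2, 6] → torsion [2, 2, 6]

Answer: M ≅ ℤ/2 ⊕ ℤ/2 ⊕ ℤ/6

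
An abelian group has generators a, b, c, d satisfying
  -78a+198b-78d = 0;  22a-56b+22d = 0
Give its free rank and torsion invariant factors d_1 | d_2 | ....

Answer: M ≅ ℤ^2 ⊕ ℤ/2 ⊕ ℤ/6

Derivation:
rank_ℚ(R)=2; free=4−2=2
SNF(R) diag = [2, 6] → torsion [2, 6]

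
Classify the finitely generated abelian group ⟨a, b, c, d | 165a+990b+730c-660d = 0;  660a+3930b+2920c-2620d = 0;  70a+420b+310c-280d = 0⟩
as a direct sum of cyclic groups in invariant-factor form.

Answer: M ≅ ℤ^1 ⊕ ℤ/5 ⊕ ℤ/10 ⊕ ℤ/10

Derivation:
rank_ℚ(R)=3; free=4−3=1
SNF(R) diag = [5, 10, 10] → torsion [5, 10, 10]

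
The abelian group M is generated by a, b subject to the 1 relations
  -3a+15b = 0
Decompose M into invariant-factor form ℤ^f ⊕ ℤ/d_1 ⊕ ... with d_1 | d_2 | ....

Answer: M ≅ ℤ^1 ⊕ ℤ/3

Derivation:
rank_ℚ(R)=1; free=2−1=1
SNF(R) diag = [3] → torsion [3]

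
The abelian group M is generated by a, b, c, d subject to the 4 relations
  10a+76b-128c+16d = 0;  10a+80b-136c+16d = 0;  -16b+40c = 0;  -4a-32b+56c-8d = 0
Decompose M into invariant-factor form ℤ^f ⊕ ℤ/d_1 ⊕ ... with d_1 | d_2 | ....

rank_ℚ(R)=4; free=4−4=0
SNF(R) diag = [2, 4, 8, 8] → torsion [2, 4, 8, 8]

Answer: M ≅ ℤ/2 ⊕ ℤ/4 ⊕ ℤ/8 ⊕ ℤ/8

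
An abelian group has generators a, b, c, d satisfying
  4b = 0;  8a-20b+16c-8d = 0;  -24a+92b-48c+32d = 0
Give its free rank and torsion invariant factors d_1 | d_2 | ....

Answer: M ≅ ℤ^1 ⊕ ℤ/4 ⊕ ℤ/8 ⊕ ℤ/8

Derivation:
rank_ℚ(R)=3; free=4−3=1
SNF(R) diag = [4, 8, 8] → torsion [4, 8, 8]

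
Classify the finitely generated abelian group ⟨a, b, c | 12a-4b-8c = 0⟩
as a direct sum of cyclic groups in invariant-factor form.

rank_ℚ(R)=1; free=3−1=2
SNF(R) diag = [4] → torsion [4]

Answer: M ≅ ℤ^2 ⊕ ℤ/4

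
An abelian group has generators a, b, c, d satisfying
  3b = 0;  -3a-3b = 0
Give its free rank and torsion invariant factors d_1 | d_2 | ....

rank_ℚ(R)=2; free=4−2=2
SNF(R) diag = [3, 3] → torsion [3, 3]

Answer: M ≅ ℤ^2 ⊕ ℤ/3 ⊕ ℤ/3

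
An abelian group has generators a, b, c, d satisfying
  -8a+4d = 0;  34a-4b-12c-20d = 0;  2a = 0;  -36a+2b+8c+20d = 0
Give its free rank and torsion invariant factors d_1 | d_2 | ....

rank_ℚ(R)=4; free=4−4=0
SNF(R) diag = [2, 2, 4, 4] → torsion [2, 2, 4, 4]

Answer: M ≅ ℤ/2 ⊕ ℤ/2 ⊕ ℤ/4 ⊕ ℤ/4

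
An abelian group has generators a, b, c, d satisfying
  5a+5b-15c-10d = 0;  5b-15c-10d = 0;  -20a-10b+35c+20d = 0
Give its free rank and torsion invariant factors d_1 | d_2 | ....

rank_ℚ(R)=3; free=4−3=1
SNF(R) diag = [5, 5, 5] → torsion [5, 5, 5]

Answer: M ≅ ℤ^1 ⊕ ℤ/5 ⊕ ℤ/5 ⊕ ℤ/5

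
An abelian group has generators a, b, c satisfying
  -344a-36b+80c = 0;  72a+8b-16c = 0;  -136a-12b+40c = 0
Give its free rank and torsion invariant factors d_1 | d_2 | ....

rank_ℚ(R)=3; free=3−3=0
SNF(R) diag = [4, 8, 24] → torsion [4, 8, 24]

Answer: M ≅ ℤ/4 ⊕ ℤ/8 ⊕ ℤ/24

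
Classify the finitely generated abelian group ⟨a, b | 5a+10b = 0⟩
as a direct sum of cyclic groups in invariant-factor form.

Answer: M ≅ ℤ^1 ⊕ ℤ/5

Derivation:
rank_ℚ(R)=1; free=2−1=1
SNF(R) diag = [5] → torsion [5]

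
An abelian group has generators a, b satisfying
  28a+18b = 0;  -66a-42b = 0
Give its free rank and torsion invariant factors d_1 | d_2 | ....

rank_ℚ(R)=2; free=2−2=0
SNF(R) diag = [2, 6] → torsion [2, 6]

Answer: M ≅ ℤ/2 ⊕ ℤ/6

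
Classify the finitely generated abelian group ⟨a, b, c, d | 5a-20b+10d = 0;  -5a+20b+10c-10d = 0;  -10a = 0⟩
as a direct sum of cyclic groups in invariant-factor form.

Answer: M ≅ ℤ^1 ⊕ ℤ/5 ⊕ ℤ/10 ⊕ ℤ/20

Derivation:
rank_ℚ(R)=3; free=4−3=1
SNF(R) diag = [5, 10, 20] → torsion [5, 10, 20]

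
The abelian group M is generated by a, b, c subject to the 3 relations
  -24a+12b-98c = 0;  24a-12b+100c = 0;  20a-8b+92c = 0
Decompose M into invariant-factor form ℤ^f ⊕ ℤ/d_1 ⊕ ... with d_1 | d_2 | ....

Answer: M ≅ ℤ/2 ⊕ ℤ/4 ⊕ ℤ/12

Derivation:
rank_ℚ(R)=3; free=3−3=0
SNF(R) diag = [2, 4, 12] → torsion [2, 4, 12]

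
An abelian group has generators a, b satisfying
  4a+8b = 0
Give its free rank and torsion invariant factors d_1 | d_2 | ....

rank_ℚ(R)=1; free=2−1=1
SNF(R) diag = [4] → torsion [4]

Answer: M ≅ ℤ^1 ⊕ ℤ/4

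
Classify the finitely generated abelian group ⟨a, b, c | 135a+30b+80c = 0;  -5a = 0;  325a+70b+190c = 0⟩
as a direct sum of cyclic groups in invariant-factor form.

Answer: M ≅ ℤ/5 ⊕ ℤ/10 ⊕ ℤ/10

Derivation:
rank_ℚ(R)=3; free=3−3=0
SNF(R) diag = [5, 10, 10] → torsion [5, 10, 10]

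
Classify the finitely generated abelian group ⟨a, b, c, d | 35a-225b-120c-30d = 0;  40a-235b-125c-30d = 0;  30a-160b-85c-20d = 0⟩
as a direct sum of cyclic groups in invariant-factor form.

rank_ℚ(R)=3; free=4−3=1
SNF(R) diag = [5, 5, 5] → torsion [5, 5, 5]

Answer: M ≅ ℤ^1 ⊕ ℤ/5 ⊕ ℤ/5 ⊕ ℤ/5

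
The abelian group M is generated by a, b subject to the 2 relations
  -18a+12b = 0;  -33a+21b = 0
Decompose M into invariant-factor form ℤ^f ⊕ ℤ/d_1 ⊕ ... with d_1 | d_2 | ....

Answer: M ≅ ℤ/3 ⊕ ℤ/6

Derivation:
rank_ℚ(R)=2; free=2−2=0
SNF(R) diag = [3, 6] → torsion [3, 6]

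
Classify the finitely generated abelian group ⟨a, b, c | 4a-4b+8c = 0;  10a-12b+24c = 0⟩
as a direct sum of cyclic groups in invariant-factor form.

rank_ℚ(R)=2; free=3−2=1
SNF(R) diag = [2, 4] → torsion [2, 4]

Answer: M ≅ ℤ^1 ⊕ ℤ/2 ⊕ ℤ/4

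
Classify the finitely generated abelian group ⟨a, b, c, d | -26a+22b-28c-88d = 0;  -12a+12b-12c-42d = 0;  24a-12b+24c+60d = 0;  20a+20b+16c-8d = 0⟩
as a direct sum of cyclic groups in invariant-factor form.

rank_ℚ(R)=4; free=4−4=0
SNF(R) diag = [2, 6, 12, 24] → torsion [2, 6, 12, 24]

Answer: M ≅ ℤ/2 ⊕ ℤ/6 ⊕ ℤ/12 ⊕ ℤ/24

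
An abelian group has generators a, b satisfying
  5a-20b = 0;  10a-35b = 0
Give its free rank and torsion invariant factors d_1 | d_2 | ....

rank_ℚ(R)=2; free=2−2=0
SNF(R) diag = [5, 5] → torsion [5, 5]

Answer: M ≅ ℤ/5 ⊕ ℤ/5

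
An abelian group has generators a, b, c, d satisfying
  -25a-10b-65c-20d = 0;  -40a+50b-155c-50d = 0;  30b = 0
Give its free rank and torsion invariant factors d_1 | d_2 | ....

Answer: M ≅ ℤ^1 ⊕ ℤ/5 ⊕ ℤ/15 ⊕ ℤ/30

Derivation:
rank_ℚ(R)=3; free=4−3=1
SNF(R) diag = [5, 15, 30] → torsion [5, 15, 30]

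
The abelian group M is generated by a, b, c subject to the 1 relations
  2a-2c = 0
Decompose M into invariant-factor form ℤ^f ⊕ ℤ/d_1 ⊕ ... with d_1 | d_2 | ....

rank_ℚ(R)=1; free=3−1=2
SNF(R) diag = [2] → torsion [2]

Answer: M ≅ ℤ^2 ⊕ ℤ/2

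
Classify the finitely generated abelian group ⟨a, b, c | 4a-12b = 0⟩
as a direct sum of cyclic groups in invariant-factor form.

Answer: M ≅ ℤ^2 ⊕ ℤ/4

Derivation:
rank_ℚ(R)=1; free=3−1=2
SNF(R) diag = [4] → torsion [4]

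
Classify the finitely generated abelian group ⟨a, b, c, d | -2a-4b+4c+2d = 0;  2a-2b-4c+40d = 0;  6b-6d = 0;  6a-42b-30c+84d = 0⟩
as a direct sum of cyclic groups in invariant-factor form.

Answer: M ≅ ℤ/2 ⊕ ℤ/6 ⊕ ℤ/18 ⊕ ℤ/36

Derivation:
rank_ℚ(R)=4; free=4−4=0
SNF(R) diag = [2, 6, 18, 36] → torsion [2, 6, 18, 36]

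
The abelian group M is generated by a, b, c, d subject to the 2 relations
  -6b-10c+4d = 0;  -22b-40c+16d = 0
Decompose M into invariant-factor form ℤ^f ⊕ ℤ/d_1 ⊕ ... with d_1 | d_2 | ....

rank_ℚ(R)=2; free=4−2=2
SNF(R) diag = [2, 2] → torsion [2, 2]

Answer: M ≅ ℤ^2 ⊕ ℤ/2 ⊕ ℤ/2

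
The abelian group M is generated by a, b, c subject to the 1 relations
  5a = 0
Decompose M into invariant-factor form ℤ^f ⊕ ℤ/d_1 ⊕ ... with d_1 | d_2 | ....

rank_ℚ(R)=1; free=3−1=2
SNF(R) diag = [5] → torsion [5]

Answer: M ≅ ℤ^2 ⊕ ℤ/5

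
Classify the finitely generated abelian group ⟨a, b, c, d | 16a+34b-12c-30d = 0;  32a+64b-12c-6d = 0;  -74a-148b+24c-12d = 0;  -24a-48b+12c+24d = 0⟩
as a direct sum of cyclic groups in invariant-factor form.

Answer: M ≅ ℤ/2 ⊕ ℤ/2 ⊕ ℤ/6 ⊕ ℤ/12

Derivation:
rank_ℚ(R)=4; free=4−4=0
SNF(R) diag = [2, 2, 6, 12] → torsion [2, 2, 6, 12]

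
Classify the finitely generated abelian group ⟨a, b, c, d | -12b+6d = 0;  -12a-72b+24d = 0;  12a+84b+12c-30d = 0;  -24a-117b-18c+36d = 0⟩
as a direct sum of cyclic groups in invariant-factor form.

Answer: M ≅ ℤ/3 ⊕ ℤ/6 ⊕ ℤ/12 ⊕ ℤ/12

Derivation:
rank_ℚ(R)=4; free=4−4=0
SNF(R) diag = [3, 6, 12, 12] → torsion [3, 6, 12, 12]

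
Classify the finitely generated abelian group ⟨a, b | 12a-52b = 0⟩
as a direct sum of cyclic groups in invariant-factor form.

rank_ℚ(R)=1; free=2−1=1
SNF(R) diag = [4] → torsion [4]

Answer: M ≅ ℤ^1 ⊕ ℤ/4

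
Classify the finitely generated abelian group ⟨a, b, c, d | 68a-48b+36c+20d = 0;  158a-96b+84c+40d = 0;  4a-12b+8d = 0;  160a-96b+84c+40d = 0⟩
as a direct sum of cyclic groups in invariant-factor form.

rank_ℚ(R)=4; free=4−4=0
SNF(R) diag = [2, 4, 12, 36] → torsion [2, 4, 12, 36]

Answer: M ≅ ℤ/2 ⊕ ℤ/4 ⊕ ℤ/12 ⊕ ℤ/36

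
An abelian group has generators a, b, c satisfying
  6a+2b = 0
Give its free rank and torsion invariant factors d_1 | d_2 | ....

rank_ℚ(R)=1; free=3−1=2
SNF(R) diag = [2] → torsion [2]

Answer: M ≅ ℤ^2 ⊕ ℤ/2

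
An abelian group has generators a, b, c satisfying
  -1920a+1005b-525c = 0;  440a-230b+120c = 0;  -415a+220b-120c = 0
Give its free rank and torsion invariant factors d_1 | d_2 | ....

Answer: M ≅ ℤ/5 ⊕ ℤ/15 ⊕ ℤ/30

Derivation:
rank_ℚ(R)=3; free=3−3=0
SNF(R) diag = [5, 15, 30] → torsion [5, 15, 30]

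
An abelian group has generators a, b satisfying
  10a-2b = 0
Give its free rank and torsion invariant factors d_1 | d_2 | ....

rank_ℚ(R)=1; free=2−1=1
SNF(R) diag = [2] → torsion [2]

Answer: M ≅ ℤ^1 ⊕ ℤ/2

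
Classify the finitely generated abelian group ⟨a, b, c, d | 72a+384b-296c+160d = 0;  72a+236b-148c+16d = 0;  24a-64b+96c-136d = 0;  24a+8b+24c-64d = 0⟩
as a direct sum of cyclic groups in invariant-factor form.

rank_ℚ(R)=4; free=4−4=0
SNF(R) diag = [4, 8, 24, 72] → torsion [4, 8, 24, 72]

Answer: M ≅ ℤ/4 ⊕ ℤ/8 ⊕ ℤ/24 ⊕ ℤ/72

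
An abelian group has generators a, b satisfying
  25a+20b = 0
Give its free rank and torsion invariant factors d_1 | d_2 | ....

Answer: M ≅ ℤ^1 ⊕ ℤ/5

Derivation:
rank_ℚ(R)=1; free=2−1=1
SNF(R) diag = [5] → torsion [5]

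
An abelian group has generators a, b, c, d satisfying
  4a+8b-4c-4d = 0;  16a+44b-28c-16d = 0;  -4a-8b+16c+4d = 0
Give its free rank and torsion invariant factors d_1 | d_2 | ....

rank_ℚ(R)=3; free=4−3=1
SNF(R) diag = [4, 12, 12] → torsion [4, 12, 12]

Answer: M ≅ ℤ^1 ⊕ ℤ/4 ⊕ ℤ/12 ⊕ ℤ/12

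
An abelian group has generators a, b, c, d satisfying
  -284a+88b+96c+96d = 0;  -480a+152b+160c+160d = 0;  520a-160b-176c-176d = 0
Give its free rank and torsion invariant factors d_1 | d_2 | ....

Answer: M ≅ ℤ^1 ⊕ ℤ/4 ⊕ ℤ/8 ⊕ ℤ/16

Derivation:
rank_ℚ(R)=3; free=4−3=1
SNF(R) diag = [4, 8, 16] → torsion [4, 8, 16]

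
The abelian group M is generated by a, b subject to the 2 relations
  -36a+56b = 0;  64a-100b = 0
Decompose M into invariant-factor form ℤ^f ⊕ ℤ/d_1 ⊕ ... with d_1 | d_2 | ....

rank_ℚ(R)=2; free=2−2=0
SNF(R) diag = [4, 4] → torsion [4, 4]

Answer: M ≅ ℤ/4 ⊕ ℤ/4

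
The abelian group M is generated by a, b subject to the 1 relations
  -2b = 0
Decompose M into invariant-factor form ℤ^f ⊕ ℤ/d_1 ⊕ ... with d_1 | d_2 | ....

rank_ℚ(R)=1; free=2−1=1
SNF(R) diag = [2] → torsion [2]

Answer: M ≅ ℤ^1 ⊕ ℤ/2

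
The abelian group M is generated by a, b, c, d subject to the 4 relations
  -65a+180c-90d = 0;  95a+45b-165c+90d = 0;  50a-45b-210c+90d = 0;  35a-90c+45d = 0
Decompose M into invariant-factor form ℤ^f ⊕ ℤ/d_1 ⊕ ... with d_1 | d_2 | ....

Answer: M ≅ ℤ/5 ⊕ ℤ/15 ⊕ ℤ/45 ⊕ ℤ/45

Derivation:
rank_ℚ(R)=4; free=4−4=0
SNF(R) diag = [5, 15, 45, 45] → torsion [5, 15, 45, 45]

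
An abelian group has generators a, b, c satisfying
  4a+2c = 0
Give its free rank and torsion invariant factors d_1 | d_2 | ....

rank_ℚ(R)=1; free=3−1=2
SNF(R) diag = [2] → torsion [2]

Answer: M ≅ ℤ^2 ⊕ ℤ/2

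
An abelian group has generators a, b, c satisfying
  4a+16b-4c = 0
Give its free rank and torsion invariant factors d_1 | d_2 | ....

rank_ℚ(R)=1; free=3−1=2
SNF(R) diag = [4] → torsion [4]

Answer: M ≅ ℤ^2 ⊕ ℤ/4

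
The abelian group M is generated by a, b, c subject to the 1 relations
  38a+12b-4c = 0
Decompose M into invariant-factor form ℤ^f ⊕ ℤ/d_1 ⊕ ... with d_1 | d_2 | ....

Answer: M ≅ ℤ^2 ⊕ ℤ/2

Derivation:
rank_ℚ(R)=1; free=3−1=2
SNF(R) diag = [2] → torsion [2]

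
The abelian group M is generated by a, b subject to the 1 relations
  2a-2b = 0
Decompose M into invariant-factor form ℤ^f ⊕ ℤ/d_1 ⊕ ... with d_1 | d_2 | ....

rank_ℚ(R)=1; free=2−1=1
SNF(R) diag = [2] → torsion [2]

Answer: M ≅ ℤ^1 ⊕ ℤ/2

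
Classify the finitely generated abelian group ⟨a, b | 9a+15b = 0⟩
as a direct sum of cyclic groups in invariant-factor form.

Answer: M ≅ ℤ^1 ⊕ ℤ/3

Derivation:
rank_ℚ(R)=1; free=2−1=1
SNF(R) diag = [3] → torsion [3]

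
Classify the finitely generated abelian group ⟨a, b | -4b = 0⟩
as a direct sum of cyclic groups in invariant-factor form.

rank_ℚ(R)=1; free=2−1=1
SNF(R) diag = [4] → torsion [4]

Answer: M ≅ ℤ^1 ⊕ ℤ/4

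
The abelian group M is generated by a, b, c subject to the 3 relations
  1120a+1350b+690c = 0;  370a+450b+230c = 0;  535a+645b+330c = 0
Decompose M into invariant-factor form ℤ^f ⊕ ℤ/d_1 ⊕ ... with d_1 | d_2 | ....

Answer: M ≅ ℤ/5 ⊕ ℤ/10 ⊕ ℤ/30

Derivation:
rank_ℚ(R)=3; free=3−3=0
SNF(R) diag = [5, 10, 30] → torsion [5, 10, 30]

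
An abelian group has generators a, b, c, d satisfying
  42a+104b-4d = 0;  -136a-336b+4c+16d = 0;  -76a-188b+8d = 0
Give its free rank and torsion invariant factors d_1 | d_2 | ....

Answer: M ≅ ℤ^1 ⊕ ℤ/2 ⊕ ℤ/4 ⊕ ℤ/4

Derivation:
rank_ℚ(R)=3; free=4−3=1
SNF(R) diag = [2, 4, 4] → torsion [2, 4, 4]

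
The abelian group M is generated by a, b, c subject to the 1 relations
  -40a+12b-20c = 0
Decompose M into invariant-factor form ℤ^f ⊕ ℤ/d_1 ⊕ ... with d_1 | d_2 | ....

rank_ℚ(R)=1; free=3−1=2
SNF(R) diag = [4] → torsion [4]

Answer: M ≅ ℤ^2 ⊕ ℤ/4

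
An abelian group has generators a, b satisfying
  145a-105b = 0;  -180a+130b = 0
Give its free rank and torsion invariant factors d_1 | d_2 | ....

rank_ℚ(R)=2; free=2−2=0
SNF(R) diag = [5, 10] → torsion [5, 10]

Answer: M ≅ ℤ/5 ⊕ ℤ/10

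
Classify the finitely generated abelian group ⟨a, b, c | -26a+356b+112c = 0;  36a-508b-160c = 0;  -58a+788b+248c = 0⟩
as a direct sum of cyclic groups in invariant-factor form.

Answer: M ≅ ℤ/2 ⊕ ℤ/4 ⊕ ℤ/8

Derivation:
rank_ℚ(R)=3; free=3−3=0
SNF(R) diag = [2, 4, 8] → torsion [2, 4, 8]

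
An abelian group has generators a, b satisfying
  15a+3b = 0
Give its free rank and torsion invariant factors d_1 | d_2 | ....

Answer: M ≅ ℤ^1 ⊕ ℤ/3

Derivation:
rank_ℚ(R)=1; free=2−1=1
SNF(R) diag = [3] → torsion [3]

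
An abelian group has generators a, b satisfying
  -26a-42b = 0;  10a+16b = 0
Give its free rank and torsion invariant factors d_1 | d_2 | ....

Answer: M ≅ ℤ/2 ⊕ ℤ/2

Derivation:
rank_ℚ(R)=2; free=2−2=0
SNF(R) diag = [2, 2] → torsion [2, 2]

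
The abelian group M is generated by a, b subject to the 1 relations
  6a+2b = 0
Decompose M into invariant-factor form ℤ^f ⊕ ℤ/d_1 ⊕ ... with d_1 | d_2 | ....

Answer: M ≅ ℤ^1 ⊕ ℤ/2

Derivation:
rank_ℚ(R)=1; free=2−1=1
SNF(R) diag = [2] → torsion [2]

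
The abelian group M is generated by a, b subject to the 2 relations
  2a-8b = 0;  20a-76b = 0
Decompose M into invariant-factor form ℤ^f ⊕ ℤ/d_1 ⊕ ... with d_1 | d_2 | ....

rank_ℚ(R)=2; free=2−2=0
SNF(R) diag = [2, 4] → torsion [2, 4]

Answer: M ≅ ℤ/2 ⊕ ℤ/4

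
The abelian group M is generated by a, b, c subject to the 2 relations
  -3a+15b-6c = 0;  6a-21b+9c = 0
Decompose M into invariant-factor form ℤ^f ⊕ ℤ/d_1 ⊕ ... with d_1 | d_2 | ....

rank_ℚ(R)=2; free=3−2=1
SNF(R) diag = [3, 3] → torsion [3, 3]

Answer: M ≅ ℤ^1 ⊕ ℤ/3 ⊕ ℤ/3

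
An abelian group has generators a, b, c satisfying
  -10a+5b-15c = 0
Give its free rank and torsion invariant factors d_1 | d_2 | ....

Answer: M ≅ ℤ^2 ⊕ ℤ/5

Derivation:
rank_ℚ(R)=1; free=3−1=2
SNF(R) diag = [5] → torsion [5]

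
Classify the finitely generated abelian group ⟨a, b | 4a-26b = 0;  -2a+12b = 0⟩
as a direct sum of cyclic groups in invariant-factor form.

rank_ℚ(R)=2; free=2−2=0
SNF(R) diag = [2, 2] → torsion [2, 2]

Answer: M ≅ ℤ/2 ⊕ ℤ/2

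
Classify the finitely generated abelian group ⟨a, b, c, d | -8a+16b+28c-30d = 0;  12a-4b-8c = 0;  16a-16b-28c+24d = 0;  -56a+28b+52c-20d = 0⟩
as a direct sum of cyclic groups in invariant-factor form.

rank_ℚ(R)=4; free=4−4=0
SNF(R) diag = [2, 4, 4, 4] → torsion [2, 4, 4, 4]

Answer: M ≅ ℤ/2 ⊕ ℤ/4 ⊕ ℤ/4 ⊕ ℤ/4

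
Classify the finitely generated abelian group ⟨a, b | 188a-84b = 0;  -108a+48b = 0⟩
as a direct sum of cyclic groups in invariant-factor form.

rank_ℚ(R)=2; free=2−2=0
SNF(R) diag = [4, 12] → torsion [4, 12]

Answer: M ≅ ℤ/4 ⊕ ℤ/12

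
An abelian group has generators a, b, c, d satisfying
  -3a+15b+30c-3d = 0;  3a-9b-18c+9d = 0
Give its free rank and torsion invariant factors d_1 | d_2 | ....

rank_ℚ(R)=2; free=4−2=2
SNF(R) diag = [3, 6] → torsion [3, 6]

Answer: M ≅ ℤ^2 ⊕ ℤ/3 ⊕ ℤ/6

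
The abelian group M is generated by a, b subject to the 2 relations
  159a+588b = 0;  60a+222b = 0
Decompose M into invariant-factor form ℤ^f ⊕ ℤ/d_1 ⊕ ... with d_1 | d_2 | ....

rank_ℚ(R)=2; free=2−2=0
SNF(R) diag = [3, 6] → torsion [3, 6]

Answer: M ≅ ℤ/3 ⊕ ℤ/6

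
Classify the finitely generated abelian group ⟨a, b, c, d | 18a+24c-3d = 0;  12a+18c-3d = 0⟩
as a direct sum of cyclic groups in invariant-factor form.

rank_ℚ(R)=2; free=4−2=2
SNF(R) diag = [3, 6] → torsion [3, 6]

Answer: M ≅ ℤ^2 ⊕ ℤ/3 ⊕ ℤ/6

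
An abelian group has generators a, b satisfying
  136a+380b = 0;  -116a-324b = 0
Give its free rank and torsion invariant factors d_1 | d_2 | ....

rank_ℚ(R)=2; free=2−2=0
SNF(R) diag = [4, 4] → torsion [4, 4]

Answer: M ≅ ℤ/4 ⊕ ℤ/4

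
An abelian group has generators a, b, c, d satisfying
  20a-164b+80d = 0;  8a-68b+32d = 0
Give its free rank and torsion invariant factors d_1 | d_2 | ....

Answer: M ≅ ℤ^2 ⊕ ℤ/4 ⊕ ℤ/12

Derivation:
rank_ℚ(R)=2; free=4−2=2
SNF(R) diag = [4, 12] → torsion [4, 12]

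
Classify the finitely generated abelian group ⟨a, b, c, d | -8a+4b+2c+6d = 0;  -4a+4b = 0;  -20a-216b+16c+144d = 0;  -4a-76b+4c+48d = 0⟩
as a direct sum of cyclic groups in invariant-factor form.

Answer: M ≅ ℤ/2 ⊕ ℤ/4 ⊕ ℤ/12 ⊕ ℤ/36

Derivation:
rank_ℚ(R)=4; free=4−4=0
SNF(R) diag = [2, 4, 12, 36] → torsion [2, 4, 12, 36]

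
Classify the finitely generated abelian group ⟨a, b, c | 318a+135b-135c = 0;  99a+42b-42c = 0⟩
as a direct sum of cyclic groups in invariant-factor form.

rank_ℚ(R)=2; free=3−2=1
SNF(R) diag = [3, 3] → torsion [3, 3]

Answer: M ≅ ℤ^1 ⊕ ℤ/3 ⊕ ℤ/3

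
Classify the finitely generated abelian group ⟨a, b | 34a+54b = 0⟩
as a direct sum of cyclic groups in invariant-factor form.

Answer: M ≅ ℤ^1 ⊕ ℤ/2

Derivation:
rank_ℚ(R)=1; free=2−1=1
SNF(R) diag = [2] → torsion [2]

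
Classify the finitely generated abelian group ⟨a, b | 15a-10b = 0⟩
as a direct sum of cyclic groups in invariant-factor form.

Answer: M ≅ ℤ^1 ⊕ ℤ/5

Derivation:
rank_ℚ(R)=1; free=2−1=1
SNF(R) diag = [5] → torsion [5]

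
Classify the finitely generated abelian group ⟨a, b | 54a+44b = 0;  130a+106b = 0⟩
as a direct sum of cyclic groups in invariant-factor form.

Answer: M ≅ ℤ/2 ⊕ ℤ/2

Derivation:
rank_ℚ(R)=2; free=2−2=0
SNF(R) diag = [2, 2] → torsion [2, 2]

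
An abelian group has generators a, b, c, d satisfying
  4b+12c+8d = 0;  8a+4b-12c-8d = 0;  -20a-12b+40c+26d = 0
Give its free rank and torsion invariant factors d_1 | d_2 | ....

rank_ℚ(R)=3; free=4−3=1
SNF(R) diag = [2, 4, 8] → torsion [2, 4, 8]

Answer: M ≅ ℤ^1 ⊕ ℤ/2 ⊕ ℤ/4 ⊕ ℤ/8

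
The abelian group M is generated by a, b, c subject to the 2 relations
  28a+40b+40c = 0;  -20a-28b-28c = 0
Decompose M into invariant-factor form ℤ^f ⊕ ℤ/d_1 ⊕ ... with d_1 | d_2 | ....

Answer: M ≅ ℤ^1 ⊕ ℤ/4 ⊕ ℤ/4

Derivation:
rank_ℚ(R)=2; free=3−2=1
SNF(R) diag = [4, 4] → torsion [4, 4]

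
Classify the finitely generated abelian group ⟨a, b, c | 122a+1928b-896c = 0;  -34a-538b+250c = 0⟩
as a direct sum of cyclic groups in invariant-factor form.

rank_ℚ(R)=2; free=3−2=1
SNF(R) diag = [2, 6] → torsion [2, 6]

Answer: M ≅ ℤ^1 ⊕ ℤ/2 ⊕ ℤ/6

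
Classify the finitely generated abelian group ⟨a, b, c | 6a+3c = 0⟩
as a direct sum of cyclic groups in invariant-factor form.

Answer: M ≅ ℤ^2 ⊕ ℤ/3

Derivation:
rank_ℚ(R)=1; free=3−1=2
SNF(R) diag = [3] → torsion [3]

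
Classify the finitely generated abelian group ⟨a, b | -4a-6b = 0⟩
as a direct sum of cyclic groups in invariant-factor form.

Answer: M ≅ ℤ^1 ⊕ ℤ/2

Derivation:
rank_ℚ(R)=1; free=2−1=1
SNF(R) diag = [2] → torsion [2]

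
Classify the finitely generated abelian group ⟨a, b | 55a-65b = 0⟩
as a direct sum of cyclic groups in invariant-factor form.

Answer: M ≅ ℤ^1 ⊕ ℤ/5

Derivation:
rank_ℚ(R)=1; free=2−1=1
SNF(R) diag = [5] → torsion [5]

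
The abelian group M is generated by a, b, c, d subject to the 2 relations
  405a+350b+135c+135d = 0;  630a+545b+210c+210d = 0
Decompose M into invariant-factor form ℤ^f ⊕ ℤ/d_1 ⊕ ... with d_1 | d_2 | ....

rank_ℚ(R)=2; free=4−2=2
SNF(R) diag = [5, 15] → torsion [5, 15]

Answer: M ≅ ℤ^2 ⊕ ℤ/5 ⊕ ℤ/15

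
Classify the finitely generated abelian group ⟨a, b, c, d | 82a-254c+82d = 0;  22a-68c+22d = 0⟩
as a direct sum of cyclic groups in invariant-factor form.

Answer: M ≅ ℤ^2 ⊕ ℤ/2 ⊕ ℤ/6

Derivation:
rank_ℚ(R)=2; free=4−2=2
SNF(R) diag = [2, 6] → torsion [2, 6]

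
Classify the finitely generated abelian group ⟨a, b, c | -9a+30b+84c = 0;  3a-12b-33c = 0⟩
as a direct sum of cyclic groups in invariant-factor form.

rank_ℚ(R)=2; free=3−2=1
SNF(R) diag = [3, 3] → torsion [3, 3]

Answer: M ≅ ℤ^1 ⊕ ℤ/3 ⊕ ℤ/3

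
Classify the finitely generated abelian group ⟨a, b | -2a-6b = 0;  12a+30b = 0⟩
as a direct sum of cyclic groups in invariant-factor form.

rank_ℚ(R)=2; free=2−2=0
SNF(R) diag = [2, 6] → torsion [2, 6]

Answer: M ≅ ℤ/2 ⊕ ℤ/6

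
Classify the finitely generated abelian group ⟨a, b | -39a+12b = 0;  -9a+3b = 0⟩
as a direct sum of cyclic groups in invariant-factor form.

rank_ℚ(R)=2; free=2−2=0
SNF(R) diag = [3, 3] → torsion [3, 3]

Answer: M ≅ ℤ/3 ⊕ ℤ/3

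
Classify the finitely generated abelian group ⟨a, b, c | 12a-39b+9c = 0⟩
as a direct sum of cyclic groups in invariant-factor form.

Answer: M ≅ ℤ^2 ⊕ ℤ/3

Derivation:
rank_ℚ(R)=1; free=3−1=2
SNF(R) diag = [3] → torsion [3]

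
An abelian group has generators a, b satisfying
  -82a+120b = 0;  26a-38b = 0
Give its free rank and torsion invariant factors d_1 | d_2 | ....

rank_ℚ(R)=2; free=2−2=0
SNF(R) diag = [2, 2] → torsion [2, 2]

Answer: M ≅ ℤ/2 ⊕ ℤ/2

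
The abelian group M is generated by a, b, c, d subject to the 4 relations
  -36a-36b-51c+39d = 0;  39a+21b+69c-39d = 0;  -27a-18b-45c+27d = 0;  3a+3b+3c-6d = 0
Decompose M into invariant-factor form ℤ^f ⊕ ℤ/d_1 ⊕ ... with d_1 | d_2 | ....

rank_ℚ(R)=4; free=4−4=0
SNF(R) diag = [3, 3, 9, 9] → torsion [3, 3, 9, 9]

Answer: M ≅ ℤ/3 ⊕ ℤ/3 ⊕ ℤ/9 ⊕ ℤ/9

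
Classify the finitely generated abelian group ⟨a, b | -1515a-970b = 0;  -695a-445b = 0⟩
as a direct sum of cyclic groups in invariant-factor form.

rank_ℚ(R)=2; free=2−2=0
SNF(R) diag = [5, 5] → torsion [5, 5]

Answer: M ≅ ℤ/5 ⊕ ℤ/5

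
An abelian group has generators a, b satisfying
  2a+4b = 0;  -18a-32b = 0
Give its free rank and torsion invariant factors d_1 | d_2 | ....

Answer: M ≅ ℤ/2 ⊕ ℤ/4

Derivation:
rank_ℚ(R)=2; free=2−2=0
SNF(R) diag = [2, 4] → torsion [2, 4]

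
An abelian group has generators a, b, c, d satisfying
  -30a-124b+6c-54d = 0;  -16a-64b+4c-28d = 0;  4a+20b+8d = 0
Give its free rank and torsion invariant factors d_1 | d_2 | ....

rank_ℚ(R)=3; free=4−3=1
SNF(R) diag = [2, 4, 4] → torsion [2, 4, 4]

Answer: M ≅ ℤ^1 ⊕ ℤ/2 ⊕ ℤ/4 ⊕ ℤ/4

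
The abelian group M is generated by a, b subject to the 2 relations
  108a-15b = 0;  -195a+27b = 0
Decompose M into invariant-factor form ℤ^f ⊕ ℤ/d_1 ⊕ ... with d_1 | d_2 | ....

rank_ℚ(R)=2; free=2−2=0
SNF(R) diag = [3, 3] → torsion [3, 3]

Answer: M ≅ ℤ/3 ⊕ ℤ/3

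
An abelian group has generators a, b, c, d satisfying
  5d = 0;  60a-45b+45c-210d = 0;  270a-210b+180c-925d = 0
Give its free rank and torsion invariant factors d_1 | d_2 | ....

rank_ℚ(R)=3; free=4−3=1
SNF(R) diag = [5, 15, 30] → torsion [5, 15, 30]

Answer: M ≅ ℤ^1 ⊕ ℤ/5 ⊕ ℤ/15 ⊕ ℤ/30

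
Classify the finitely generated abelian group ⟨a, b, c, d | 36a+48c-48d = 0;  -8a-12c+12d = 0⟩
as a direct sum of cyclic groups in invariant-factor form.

Answer: M ≅ ℤ^2 ⊕ ℤ/4 ⊕ ℤ/12

Derivation:
rank_ℚ(R)=2; free=4−2=2
SNF(R) diag = [4, 12] → torsion [4, 12]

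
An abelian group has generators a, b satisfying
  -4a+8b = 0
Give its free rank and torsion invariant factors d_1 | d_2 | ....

rank_ℚ(R)=1; free=2−1=1
SNF(R) diag = [4] → torsion [4]

Answer: M ≅ ℤ^1 ⊕ ℤ/4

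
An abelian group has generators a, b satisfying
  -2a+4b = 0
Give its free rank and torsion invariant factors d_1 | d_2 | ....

rank_ℚ(R)=1; free=2−1=1
SNF(R) diag = [2] → torsion [2]

Answer: M ≅ ℤ^1 ⊕ ℤ/2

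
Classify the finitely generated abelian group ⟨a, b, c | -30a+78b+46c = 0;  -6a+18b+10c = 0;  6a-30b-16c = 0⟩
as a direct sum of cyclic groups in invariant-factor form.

rank_ℚ(R)=3; free=3−3=0
SNF(R) diag = [2, 6, 12] → torsion [2, 6, 12]

Answer: M ≅ ℤ/2 ⊕ ℤ/6 ⊕ ℤ/12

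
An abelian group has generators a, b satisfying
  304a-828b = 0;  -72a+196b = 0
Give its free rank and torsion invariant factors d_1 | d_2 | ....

rank_ℚ(R)=2; free=2−2=0
SNF(R) diag = [4, 8] → torsion [4, 8]

Answer: M ≅ ℤ/4 ⊕ ℤ/8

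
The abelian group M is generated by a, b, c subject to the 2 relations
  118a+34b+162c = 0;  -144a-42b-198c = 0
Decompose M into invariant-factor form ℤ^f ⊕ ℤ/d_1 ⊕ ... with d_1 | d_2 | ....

Answer: M ≅ ℤ^1 ⊕ ℤ/2 ⊕ ℤ/6

Derivation:
rank_ℚ(R)=2; free=3−2=1
SNF(R) diag = [2, 6] → torsion [2, 6]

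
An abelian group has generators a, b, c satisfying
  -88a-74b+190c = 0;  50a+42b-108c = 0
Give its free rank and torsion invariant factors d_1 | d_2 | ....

Answer: M ≅ ℤ^1 ⊕ ℤ/2 ⊕ ℤ/2

Derivation:
rank_ℚ(R)=2; free=3−2=1
SNF(R) diag = [2, 2] → torsion [2, 2]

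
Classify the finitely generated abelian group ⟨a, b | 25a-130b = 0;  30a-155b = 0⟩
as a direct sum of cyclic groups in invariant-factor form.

rank_ℚ(R)=2; free=2−2=0
SNF(R) diag = [5, 5] → torsion [5, 5]

Answer: M ≅ ℤ/5 ⊕ ℤ/5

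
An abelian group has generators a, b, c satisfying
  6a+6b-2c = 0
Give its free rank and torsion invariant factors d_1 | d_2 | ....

Answer: M ≅ ℤ^2 ⊕ ℤ/2

Derivation:
rank_ℚ(R)=1; free=3−1=2
SNF(R) diag = [2] → torsion [2]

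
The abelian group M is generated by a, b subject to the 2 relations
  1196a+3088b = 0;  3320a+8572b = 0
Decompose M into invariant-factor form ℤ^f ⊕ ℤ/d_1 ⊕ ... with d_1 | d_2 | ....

Answer: M ≅ ℤ/4 ⊕ ℤ/12

Derivation:
rank_ℚ(R)=2; free=2−2=0
SNF(R) diag = [4, 12] → torsion [4, 12]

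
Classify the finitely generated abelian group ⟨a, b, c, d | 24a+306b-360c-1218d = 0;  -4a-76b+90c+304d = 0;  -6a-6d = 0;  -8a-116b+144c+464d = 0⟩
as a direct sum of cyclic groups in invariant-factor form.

Answer: M ≅ ℤ/2 ⊕ ℤ/6 ⊕ ℤ/18 ⊕ ℤ/36

Derivation:
rank_ℚ(R)=4; free=4−4=0
SNF(R) diag = [2, 6, 18, 36] → torsion [2, 6, 18, 36]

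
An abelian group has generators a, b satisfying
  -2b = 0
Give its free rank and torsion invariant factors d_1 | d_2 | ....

rank_ℚ(R)=1; free=2−1=1
SNF(R) diag = [2] → torsion [2]

Answer: M ≅ ℤ^1 ⊕ ℤ/2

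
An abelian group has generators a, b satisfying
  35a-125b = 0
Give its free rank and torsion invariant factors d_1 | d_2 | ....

Answer: M ≅ ℤ^1 ⊕ ℤ/5

Derivation:
rank_ℚ(R)=1; free=2−1=1
SNF(R) diag = [5] → torsion [5]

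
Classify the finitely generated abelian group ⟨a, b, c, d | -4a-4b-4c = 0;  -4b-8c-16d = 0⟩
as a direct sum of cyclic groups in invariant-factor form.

rank_ℚ(R)=2; free=4−2=2
SNF(R) diag = [4, 4] → torsion [4, 4]

Answer: M ≅ ℤ^2 ⊕ ℤ/4 ⊕ ℤ/4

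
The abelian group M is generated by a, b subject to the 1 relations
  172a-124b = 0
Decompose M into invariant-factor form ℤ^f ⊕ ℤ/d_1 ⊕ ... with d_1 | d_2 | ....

rank_ℚ(R)=1; free=2−1=1
SNF(R) diag = [4] → torsion [4]

Answer: M ≅ ℤ^1 ⊕ ℤ/4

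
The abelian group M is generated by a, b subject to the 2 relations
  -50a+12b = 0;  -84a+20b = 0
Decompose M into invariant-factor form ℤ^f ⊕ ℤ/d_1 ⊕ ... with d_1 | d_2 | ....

rank_ℚ(R)=2; free=2−2=0
SNF(R) diag = [2, 4] → torsion [2, 4]

Answer: M ≅ ℤ/2 ⊕ ℤ/4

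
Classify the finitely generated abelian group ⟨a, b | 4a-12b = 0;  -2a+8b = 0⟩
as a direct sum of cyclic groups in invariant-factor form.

rank_ℚ(R)=2; free=2−2=0
SNF(R) diag = [2, 4] → torsion [2, 4]

Answer: M ≅ ℤ/2 ⊕ ℤ/4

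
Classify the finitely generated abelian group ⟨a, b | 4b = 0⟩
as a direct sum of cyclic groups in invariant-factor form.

Answer: M ≅ ℤ^1 ⊕ ℤ/4

Derivation:
rank_ℚ(R)=1; free=2−1=1
SNF(R) diag = [4] → torsion [4]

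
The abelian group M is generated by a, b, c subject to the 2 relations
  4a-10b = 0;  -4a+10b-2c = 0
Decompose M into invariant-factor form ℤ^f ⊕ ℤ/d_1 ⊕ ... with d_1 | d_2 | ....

Answer: M ≅ ℤ^1 ⊕ ℤ/2 ⊕ ℤ/2

Derivation:
rank_ℚ(R)=2; free=3−2=1
SNF(R) diag = [2, 2] → torsion [2, 2]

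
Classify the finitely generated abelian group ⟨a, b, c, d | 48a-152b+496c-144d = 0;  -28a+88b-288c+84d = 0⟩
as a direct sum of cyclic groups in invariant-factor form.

Answer: M ≅ ℤ^2 ⊕ ℤ/4 ⊕ ℤ/8

Derivation:
rank_ℚ(R)=2; free=4−2=2
SNF(R) diag = [4, 8] → torsion [4, 8]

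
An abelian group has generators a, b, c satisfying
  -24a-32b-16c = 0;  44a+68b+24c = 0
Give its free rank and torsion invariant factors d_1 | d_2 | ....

rank_ℚ(R)=2; free=3−2=1
SNF(R) diag = [4, 8] → torsion [4, 8]

Answer: M ≅ ℤ^1 ⊕ ℤ/4 ⊕ ℤ/8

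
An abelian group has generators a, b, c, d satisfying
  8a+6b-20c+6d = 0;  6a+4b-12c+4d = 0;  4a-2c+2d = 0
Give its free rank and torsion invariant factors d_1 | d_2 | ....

Answer: M ≅ ℤ^1 ⊕ ℤ/2 ⊕ ℤ/2 ⊕ ℤ/2

Derivation:
rank_ℚ(R)=3; free=4−3=1
SNF(R) diag = [2, 2, 2] → torsion [2, 2, 2]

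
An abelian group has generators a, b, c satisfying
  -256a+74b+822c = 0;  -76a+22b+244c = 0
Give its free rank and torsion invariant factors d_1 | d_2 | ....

Answer: M ≅ ℤ^1 ⊕ ℤ/2 ⊕ ℤ/2

Derivation:
rank_ℚ(R)=2; free=3−2=1
SNF(R) diag = [2, 2] → torsion [2, 2]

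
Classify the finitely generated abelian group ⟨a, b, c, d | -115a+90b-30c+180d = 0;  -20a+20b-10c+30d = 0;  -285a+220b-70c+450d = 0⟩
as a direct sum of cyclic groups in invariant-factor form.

Answer: M ≅ ℤ^1 ⊕ ℤ/5 ⊕ ℤ/10 ⊕ ℤ/10

Derivation:
rank_ℚ(R)=3; free=4−3=1
SNF(R) diag = [5, 10, 10] → torsion [5, 10, 10]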